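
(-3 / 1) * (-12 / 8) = 9 / 2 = 4.50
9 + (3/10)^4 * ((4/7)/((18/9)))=315081/35000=9.00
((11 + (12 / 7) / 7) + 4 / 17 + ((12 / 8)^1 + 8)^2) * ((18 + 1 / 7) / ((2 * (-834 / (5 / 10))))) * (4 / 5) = -8609711 / 19452216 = -0.44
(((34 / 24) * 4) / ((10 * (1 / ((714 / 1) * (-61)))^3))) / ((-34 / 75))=103274750244330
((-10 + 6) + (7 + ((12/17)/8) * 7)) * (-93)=-11439/34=-336.44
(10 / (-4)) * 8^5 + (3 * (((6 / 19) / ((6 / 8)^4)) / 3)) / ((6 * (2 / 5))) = -126074240 / 1539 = -81919.58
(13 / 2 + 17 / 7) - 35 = -365 / 14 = -26.07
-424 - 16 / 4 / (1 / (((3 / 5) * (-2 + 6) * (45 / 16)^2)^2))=-1910401 / 1024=-1865.63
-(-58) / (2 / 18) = 522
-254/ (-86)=2.95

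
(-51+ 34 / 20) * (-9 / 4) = 4437 / 40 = 110.92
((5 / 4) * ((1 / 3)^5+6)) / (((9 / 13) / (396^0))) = 94835 / 8748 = 10.84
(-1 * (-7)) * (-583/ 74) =-4081/ 74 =-55.15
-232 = -232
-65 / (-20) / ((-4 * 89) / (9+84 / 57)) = -2587 / 27056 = -0.10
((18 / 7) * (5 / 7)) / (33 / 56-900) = -240 / 117523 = -0.00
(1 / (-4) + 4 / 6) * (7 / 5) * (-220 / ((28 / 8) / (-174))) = 6380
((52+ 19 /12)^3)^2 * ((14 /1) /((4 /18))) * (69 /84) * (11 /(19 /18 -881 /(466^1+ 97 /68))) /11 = -17222438183341610433565 /11659567104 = -1477107857412.06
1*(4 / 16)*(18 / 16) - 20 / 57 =-127 / 1824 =-0.07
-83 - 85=-168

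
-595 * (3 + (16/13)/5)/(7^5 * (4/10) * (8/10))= -0.36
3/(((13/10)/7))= 210/13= 16.15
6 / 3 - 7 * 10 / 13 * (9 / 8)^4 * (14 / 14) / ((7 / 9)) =-241997 / 26624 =-9.09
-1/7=-0.14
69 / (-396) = -23 / 132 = -0.17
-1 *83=-83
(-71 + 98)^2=729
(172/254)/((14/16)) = 688/889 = 0.77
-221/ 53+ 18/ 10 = -628/ 265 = -2.37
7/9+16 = 151/9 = 16.78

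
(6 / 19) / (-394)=-0.00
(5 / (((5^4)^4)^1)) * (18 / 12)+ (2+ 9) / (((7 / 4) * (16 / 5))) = 1678466796917 / 854492187500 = 1.96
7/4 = 1.75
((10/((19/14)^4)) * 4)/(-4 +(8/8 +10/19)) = -1536640/322373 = -4.77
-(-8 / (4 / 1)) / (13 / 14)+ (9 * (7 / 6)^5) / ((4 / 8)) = 230587 / 5616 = 41.06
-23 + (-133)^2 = 17666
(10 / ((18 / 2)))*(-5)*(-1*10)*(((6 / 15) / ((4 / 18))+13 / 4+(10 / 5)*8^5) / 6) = 32770525 / 54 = 606861.57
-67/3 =-22.33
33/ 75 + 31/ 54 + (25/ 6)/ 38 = 57647/ 51300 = 1.12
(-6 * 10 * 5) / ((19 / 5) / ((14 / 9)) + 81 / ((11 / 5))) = -77000 / 10077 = -7.64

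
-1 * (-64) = 64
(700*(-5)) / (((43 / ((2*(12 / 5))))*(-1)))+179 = 24497 / 43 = 569.70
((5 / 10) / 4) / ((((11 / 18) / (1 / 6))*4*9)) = 1 / 1056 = 0.00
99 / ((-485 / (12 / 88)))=-0.03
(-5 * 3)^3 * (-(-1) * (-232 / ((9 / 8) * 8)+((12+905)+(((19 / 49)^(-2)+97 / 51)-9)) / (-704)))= 12339467625 / 135014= 91393.99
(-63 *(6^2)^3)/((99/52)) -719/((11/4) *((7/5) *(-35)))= -832153540/539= -1543884.12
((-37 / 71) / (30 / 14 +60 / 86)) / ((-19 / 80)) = 178192 / 230679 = 0.77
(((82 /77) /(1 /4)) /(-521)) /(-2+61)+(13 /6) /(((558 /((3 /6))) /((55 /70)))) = 43959871 /31697564976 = 0.00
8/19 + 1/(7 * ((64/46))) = 2229/4256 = 0.52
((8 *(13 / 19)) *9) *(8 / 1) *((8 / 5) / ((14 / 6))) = 179712 / 665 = 270.24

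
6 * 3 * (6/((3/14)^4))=153664/3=51221.33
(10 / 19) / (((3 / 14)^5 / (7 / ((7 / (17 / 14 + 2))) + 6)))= 10733.52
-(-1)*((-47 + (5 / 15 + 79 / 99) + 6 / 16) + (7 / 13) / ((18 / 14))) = -154697 / 3432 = -45.07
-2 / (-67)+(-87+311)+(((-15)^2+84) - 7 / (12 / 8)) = 106201 / 201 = 528.36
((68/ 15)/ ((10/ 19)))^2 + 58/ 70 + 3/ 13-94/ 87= 1100983424/ 14844375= 74.17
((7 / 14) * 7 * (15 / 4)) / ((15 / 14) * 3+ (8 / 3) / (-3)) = 6615 / 1172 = 5.64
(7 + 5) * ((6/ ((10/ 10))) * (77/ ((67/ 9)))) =49896/ 67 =744.72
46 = 46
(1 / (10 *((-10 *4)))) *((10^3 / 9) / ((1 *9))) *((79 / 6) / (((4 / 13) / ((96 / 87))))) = -10270 / 7047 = -1.46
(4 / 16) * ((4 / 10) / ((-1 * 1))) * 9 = -9 / 10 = -0.90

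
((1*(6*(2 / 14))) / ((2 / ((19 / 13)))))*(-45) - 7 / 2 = -5767 / 182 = -31.69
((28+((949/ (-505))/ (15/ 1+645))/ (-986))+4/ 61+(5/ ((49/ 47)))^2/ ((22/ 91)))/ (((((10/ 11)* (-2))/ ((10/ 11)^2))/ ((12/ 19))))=-847160848664227/ 23951417407610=-35.37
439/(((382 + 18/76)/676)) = 11277032/14525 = 776.39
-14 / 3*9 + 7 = -35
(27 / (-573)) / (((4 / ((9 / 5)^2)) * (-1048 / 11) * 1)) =8019 / 20016800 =0.00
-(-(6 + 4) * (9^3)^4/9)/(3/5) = 523017660150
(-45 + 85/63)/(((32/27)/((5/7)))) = -20625/784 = -26.31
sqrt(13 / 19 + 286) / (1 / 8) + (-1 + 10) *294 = 2781.45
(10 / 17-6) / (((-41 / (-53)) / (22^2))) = -2359984 / 697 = -3385.92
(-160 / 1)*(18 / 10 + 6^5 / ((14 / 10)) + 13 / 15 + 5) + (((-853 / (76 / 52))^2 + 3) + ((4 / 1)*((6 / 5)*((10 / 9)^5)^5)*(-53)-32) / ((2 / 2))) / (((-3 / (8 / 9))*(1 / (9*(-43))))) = 68499391127672357458077750006160448 / 1814128214897311491822419223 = 37758847.78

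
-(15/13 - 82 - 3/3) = 1064/13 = 81.85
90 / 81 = 10 / 9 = 1.11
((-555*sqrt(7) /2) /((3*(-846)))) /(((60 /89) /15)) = 16465*sqrt(7) /6768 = 6.44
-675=-675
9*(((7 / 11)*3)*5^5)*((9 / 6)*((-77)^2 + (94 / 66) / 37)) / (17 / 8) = 17102978550000 / 76109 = 224716900.10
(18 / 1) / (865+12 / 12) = 9 / 433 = 0.02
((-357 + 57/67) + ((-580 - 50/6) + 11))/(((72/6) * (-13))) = 93815/15678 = 5.98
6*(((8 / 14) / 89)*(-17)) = -408 / 623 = -0.65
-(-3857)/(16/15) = 3615.94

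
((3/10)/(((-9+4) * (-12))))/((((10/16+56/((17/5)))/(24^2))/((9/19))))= 29376/368125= 0.08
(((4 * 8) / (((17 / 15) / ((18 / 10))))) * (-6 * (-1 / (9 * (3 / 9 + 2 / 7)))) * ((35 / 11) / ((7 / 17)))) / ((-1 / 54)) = -3265920 / 143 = -22838.60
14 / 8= 7 / 4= 1.75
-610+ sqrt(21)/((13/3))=-610+ 3 * sqrt(21)/13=-608.94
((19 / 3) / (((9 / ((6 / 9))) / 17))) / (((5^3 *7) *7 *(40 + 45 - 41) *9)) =323 / 98232750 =0.00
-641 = -641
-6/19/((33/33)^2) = -0.32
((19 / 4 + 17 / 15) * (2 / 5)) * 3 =353 / 50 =7.06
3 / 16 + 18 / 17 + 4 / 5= 2783 / 1360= 2.05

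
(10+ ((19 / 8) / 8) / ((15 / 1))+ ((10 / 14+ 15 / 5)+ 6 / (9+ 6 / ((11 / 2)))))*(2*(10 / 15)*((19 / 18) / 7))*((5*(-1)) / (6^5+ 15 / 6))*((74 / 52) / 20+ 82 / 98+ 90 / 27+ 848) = -4409747814564541 / 2794147547667840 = -1.58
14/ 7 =2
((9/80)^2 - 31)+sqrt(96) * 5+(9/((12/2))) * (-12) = -313519/6400+20 * sqrt(6) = 0.00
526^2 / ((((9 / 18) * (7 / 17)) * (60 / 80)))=37627936 / 21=1791806.48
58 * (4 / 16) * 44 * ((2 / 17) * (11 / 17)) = 14036 / 289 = 48.57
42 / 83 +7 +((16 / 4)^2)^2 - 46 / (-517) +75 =14529450 / 42911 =338.59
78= 78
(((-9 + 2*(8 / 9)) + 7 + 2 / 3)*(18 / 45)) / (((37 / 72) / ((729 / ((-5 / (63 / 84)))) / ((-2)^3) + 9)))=7254 / 925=7.84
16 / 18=8 / 9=0.89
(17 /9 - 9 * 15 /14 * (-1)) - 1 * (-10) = 2713 /126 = 21.53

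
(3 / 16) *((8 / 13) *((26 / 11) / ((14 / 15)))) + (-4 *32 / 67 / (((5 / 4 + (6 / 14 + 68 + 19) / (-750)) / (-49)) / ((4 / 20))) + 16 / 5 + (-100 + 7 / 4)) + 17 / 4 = -15142493199 / 204657530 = -73.99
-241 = -241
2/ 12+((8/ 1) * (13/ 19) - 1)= 529/ 114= 4.64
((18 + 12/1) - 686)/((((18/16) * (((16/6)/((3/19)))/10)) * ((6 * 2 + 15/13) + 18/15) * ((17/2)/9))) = -25.47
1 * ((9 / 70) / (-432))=-1 / 3360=-0.00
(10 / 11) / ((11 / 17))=170 / 121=1.40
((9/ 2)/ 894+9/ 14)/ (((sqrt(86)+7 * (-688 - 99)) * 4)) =-125133/ 4256000240 - 159 * sqrt(86)/ 29792001680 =-0.00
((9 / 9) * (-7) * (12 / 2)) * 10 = -420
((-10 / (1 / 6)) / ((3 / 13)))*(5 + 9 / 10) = -1534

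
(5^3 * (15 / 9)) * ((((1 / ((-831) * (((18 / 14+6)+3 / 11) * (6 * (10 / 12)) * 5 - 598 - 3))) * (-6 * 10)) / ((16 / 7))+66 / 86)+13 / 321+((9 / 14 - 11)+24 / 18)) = -1711.66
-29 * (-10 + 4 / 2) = 232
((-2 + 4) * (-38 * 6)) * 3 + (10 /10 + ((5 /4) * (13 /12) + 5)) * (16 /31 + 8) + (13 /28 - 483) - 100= -1638703 /868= -1887.91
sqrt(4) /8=1 /4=0.25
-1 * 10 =-10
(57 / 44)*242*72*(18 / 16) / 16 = 50787 / 32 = 1587.09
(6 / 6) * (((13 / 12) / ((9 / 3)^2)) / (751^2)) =13 / 60912108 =0.00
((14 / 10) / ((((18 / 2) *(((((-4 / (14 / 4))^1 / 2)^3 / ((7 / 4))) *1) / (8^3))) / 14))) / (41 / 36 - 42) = 1882384 / 7355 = 255.93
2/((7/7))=2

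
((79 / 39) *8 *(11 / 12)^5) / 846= 12723029 / 1026245376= 0.01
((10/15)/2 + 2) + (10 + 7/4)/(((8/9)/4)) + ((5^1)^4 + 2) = 16373/24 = 682.21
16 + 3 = 19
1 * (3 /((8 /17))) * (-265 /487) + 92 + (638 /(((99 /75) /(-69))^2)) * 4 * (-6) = -1793052285913 /42856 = -41839002.38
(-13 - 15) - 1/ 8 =-225/ 8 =-28.12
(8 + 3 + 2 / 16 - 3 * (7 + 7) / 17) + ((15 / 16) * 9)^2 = 347489 / 4352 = 79.85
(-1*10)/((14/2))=-1.43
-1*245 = -245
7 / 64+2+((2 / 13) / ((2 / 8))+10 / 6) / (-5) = 20629 / 12480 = 1.65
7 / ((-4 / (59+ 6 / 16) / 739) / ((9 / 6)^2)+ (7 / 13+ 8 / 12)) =287489475 / 49492861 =5.81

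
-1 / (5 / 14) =-14 / 5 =-2.80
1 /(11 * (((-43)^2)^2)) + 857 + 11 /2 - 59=60434145279 /75213622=803.50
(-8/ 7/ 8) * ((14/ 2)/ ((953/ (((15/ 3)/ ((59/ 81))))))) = -405/ 56227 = -0.01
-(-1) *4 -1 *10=-6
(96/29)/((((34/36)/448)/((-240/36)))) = -5160960/493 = -10468.48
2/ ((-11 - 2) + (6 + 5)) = -1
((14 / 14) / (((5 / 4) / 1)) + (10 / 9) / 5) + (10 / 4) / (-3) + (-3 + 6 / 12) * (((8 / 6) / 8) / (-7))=313 / 1260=0.25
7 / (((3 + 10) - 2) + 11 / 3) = 21 / 44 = 0.48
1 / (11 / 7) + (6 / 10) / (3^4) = 956 / 1485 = 0.64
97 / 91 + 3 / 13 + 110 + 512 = 56720 / 91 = 623.30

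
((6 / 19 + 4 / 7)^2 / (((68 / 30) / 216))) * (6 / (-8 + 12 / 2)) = -67670640 / 300713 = -225.03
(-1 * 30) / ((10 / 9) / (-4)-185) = 108 / 667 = 0.16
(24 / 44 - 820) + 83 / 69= -621053 / 759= -818.25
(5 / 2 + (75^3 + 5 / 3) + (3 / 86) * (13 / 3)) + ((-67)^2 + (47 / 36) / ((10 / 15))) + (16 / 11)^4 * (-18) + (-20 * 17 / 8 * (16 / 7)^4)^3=-108797059087961012803631937 / 69711698352985304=-1560671474.92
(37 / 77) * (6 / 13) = 222 / 1001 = 0.22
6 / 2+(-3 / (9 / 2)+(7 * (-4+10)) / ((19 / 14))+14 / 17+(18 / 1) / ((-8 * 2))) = 255655 / 7752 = 32.98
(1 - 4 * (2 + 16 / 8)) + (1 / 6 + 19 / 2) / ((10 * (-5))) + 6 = -1379 / 150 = -9.19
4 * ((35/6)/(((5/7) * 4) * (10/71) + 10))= 3479/1551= 2.24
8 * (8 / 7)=64 / 7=9.14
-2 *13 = -26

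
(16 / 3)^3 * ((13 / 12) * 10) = 133120 / 81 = 1643.46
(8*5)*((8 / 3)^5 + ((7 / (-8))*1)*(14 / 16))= 10426225 / 1944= 5363.28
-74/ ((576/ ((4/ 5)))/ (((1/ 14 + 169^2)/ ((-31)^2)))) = -986309/ 322896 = -3.05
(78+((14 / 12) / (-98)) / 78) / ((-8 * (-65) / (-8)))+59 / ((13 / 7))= 2603765 / 85176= 30.57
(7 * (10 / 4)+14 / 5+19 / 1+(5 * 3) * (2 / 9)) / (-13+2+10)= -1279 / 30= -42.63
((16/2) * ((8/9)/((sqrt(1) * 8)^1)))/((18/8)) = 32/81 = 0.40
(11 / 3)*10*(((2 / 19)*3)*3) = 34.74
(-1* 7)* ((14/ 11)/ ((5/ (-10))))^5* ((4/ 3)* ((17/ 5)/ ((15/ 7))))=57344946176/ 36236475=1582.52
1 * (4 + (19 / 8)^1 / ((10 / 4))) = 99 / 20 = 4.95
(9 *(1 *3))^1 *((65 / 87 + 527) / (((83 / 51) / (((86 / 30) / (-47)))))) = -302068206 / 565645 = -534.02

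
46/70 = 23/35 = 0.66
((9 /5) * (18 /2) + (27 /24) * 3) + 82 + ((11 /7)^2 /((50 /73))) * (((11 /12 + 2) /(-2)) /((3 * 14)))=7158299 /70560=101.45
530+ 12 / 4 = 533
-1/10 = -0.10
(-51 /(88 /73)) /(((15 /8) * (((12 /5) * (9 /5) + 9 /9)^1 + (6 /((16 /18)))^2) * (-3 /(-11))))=-99280 /61059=-1.63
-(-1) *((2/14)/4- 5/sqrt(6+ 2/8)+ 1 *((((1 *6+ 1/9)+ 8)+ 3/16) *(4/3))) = 3232/189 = 17.10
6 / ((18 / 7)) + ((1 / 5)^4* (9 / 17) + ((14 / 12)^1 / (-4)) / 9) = 5282569 / 2295000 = 2.30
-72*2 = -144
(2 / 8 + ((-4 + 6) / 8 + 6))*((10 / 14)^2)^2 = 8125 / 4802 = 1.69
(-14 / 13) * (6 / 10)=-42 / 65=-0.65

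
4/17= 0.24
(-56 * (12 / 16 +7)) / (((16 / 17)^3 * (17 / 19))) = -1191547 / 2048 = -581.81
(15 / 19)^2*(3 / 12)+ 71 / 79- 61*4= -27714245 / 114076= -242.95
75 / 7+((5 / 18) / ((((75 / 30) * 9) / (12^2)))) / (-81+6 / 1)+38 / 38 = 55238 / 4725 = 11.69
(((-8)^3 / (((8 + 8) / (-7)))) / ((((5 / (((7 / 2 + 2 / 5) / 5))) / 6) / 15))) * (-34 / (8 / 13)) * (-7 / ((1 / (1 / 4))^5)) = 3800979 / 3200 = 1187.81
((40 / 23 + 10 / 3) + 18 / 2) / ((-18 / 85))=-82535 / 1242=-66.45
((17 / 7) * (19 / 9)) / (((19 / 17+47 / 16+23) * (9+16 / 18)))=87856 / 4584657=0.02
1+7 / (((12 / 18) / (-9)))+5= -177 / 2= -88.50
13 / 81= 0.16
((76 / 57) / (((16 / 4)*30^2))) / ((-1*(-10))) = 1 / 27000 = 0.00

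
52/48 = 13/12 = 1.08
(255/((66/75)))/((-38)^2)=6375/31768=0.20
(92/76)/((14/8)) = 0.69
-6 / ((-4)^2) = -3 / 8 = -0.38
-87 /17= -5.12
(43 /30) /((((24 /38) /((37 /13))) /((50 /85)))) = 30229 /7956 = 3.80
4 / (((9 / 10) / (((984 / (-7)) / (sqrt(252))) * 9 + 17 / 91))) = 680 / 819 - 6560 * sqrt(7) / 49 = -353.38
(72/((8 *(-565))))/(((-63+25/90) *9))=18/637885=0.00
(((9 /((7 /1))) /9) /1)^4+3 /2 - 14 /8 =-2397 /9604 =-0.25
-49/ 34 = -1.44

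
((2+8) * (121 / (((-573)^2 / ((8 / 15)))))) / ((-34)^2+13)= 1936 / 1151449803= 0.00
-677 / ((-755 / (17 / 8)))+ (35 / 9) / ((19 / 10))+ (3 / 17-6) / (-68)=1205272061 / 298490760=4.04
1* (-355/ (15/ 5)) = -118.33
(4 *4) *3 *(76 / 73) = 49.97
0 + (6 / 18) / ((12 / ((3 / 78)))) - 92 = -92.00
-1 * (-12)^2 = -144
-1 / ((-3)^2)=-1 / 9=-0.11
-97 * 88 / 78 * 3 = -4268 / 13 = -328.31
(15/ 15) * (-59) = -59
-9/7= -1.29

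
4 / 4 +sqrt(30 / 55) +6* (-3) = -17 +sqrt(66) / 11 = -16.26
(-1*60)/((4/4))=-60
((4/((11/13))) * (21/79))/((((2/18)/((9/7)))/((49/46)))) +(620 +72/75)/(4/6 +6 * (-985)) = 34068976959/2214559600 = 15.38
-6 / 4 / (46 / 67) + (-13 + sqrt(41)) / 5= -2201 / 460 + sqrt(41) / 5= -3.50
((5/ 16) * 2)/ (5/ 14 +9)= 35/ 524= 0.07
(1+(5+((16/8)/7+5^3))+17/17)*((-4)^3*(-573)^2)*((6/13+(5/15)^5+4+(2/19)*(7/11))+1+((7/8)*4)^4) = -222100549497559624/513513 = -432512028902.01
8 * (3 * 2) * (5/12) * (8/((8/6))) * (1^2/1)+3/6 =120.50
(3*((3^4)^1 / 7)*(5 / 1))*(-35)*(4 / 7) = -24300 / 7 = -3471.43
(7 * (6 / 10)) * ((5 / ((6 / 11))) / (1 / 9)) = 693 / 2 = 346.50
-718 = -718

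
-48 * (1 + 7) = -384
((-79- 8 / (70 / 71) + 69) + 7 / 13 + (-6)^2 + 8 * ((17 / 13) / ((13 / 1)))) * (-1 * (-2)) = 227478 / 5915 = 38.46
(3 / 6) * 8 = 4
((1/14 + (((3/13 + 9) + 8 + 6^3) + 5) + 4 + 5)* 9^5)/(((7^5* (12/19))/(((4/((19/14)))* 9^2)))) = 71758883907/218491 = 328429.47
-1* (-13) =13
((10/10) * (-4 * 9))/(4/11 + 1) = -132/5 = -26.40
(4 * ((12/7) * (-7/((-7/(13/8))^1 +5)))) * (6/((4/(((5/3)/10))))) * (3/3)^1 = -52/3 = -17.33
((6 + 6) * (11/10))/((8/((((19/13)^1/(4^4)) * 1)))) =627/66560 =0.01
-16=-16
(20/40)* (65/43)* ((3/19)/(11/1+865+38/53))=10335/75925444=0.00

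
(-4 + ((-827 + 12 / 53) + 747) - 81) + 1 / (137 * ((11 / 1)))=-13160578 / 79871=-164.77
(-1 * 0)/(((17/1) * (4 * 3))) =0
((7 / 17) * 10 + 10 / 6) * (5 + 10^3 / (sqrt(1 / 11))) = 1475 / 51 + 295000 * sqrt(11) / 51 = 19213.32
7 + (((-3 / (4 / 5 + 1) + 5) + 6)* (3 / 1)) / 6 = 35 / 3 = 11.67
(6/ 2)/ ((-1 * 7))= -3/ 7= -0.43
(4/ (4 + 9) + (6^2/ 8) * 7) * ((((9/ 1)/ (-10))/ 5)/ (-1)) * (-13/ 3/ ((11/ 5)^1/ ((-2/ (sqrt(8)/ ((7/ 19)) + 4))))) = -121569/ 57860 + 329973 * sqrt(2)/ 115720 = 1.93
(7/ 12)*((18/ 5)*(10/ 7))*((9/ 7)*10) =38.57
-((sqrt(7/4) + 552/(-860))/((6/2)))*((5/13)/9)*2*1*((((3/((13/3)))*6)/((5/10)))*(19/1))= 20976/7267 - 380*sqrt(7)/169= -3.06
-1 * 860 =-860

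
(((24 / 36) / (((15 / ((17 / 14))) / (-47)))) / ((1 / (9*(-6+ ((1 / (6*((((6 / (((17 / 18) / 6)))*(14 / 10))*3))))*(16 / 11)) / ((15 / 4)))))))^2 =651653327773224676 / 34738823421225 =18758.65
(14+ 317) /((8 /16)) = 662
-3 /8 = -0.38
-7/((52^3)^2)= -7/19770609664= -0.00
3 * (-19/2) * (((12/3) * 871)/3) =-33098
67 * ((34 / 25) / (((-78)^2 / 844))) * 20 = 1922632 / 7605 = 252.81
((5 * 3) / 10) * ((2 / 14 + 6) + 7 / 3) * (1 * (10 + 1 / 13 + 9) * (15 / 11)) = 330.75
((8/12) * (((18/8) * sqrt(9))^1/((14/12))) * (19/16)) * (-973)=-71307/16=-4456.69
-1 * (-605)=605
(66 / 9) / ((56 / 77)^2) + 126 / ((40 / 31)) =53527 / 480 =111.51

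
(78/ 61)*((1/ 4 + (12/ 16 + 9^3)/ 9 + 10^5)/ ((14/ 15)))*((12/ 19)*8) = 802938240/ 1159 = 692785.37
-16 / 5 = -3.20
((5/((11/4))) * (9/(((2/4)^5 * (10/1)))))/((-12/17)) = -816/11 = -74.18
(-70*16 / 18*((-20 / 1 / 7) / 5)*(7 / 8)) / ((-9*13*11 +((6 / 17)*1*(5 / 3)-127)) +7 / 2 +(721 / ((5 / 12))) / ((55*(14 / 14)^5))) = -2618000 / 115996563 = -0.02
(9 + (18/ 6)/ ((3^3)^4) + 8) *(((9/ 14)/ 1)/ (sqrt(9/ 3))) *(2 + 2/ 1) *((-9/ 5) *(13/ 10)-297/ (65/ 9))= -378123940 *sqrt(3)/ 597051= -1096.94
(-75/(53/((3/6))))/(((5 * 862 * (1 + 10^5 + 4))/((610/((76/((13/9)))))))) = -3965/208338576408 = -0.00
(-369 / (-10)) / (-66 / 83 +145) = 0.26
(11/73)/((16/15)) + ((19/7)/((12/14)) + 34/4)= 41375/3504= 11.81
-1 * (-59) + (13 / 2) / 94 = 11105 / 188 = 59.07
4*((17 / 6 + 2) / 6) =3.22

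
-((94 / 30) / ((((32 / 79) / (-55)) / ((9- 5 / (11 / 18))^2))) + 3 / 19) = 1903713 / 6688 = 284.65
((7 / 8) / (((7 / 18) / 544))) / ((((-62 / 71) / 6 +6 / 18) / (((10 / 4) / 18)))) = 3621 / 4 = 905.25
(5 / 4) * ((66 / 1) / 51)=55 / 34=1.62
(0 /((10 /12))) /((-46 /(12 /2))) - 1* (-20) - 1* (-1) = 21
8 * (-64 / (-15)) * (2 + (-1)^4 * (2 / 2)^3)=512 / 5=102.40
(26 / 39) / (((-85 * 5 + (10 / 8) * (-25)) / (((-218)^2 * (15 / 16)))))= -23762 / 365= -65.10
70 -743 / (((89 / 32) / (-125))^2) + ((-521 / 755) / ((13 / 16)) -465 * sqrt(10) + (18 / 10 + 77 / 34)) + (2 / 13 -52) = -3967087994327191 / 2643316910 -465 * sqrt(10) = -1502269.69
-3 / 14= -0.21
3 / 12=1 / 4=0.25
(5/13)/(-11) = -5/143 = -0.03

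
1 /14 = 0.07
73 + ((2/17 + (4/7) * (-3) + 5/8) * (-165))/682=4322627/59024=73.24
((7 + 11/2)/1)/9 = 25/18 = 1.39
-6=-6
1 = 1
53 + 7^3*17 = 5884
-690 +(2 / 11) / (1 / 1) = -7588 / 11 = -689.82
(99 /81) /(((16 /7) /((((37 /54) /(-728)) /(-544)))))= 0.00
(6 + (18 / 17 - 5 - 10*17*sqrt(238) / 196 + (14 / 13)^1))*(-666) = -461538 / 221 + 28305*sqrt(238) / 49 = 6823.19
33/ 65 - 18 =-1137/ 65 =-17.49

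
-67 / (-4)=67 / 4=16.75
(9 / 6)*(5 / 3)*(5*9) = 225 / 2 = 112.50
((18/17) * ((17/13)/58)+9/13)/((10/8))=216/377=0.57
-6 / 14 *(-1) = 0.43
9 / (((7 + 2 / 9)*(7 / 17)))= 1377 / 455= 3.03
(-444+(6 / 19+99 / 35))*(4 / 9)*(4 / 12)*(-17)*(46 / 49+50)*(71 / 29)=392543127808 / 2834895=138468.31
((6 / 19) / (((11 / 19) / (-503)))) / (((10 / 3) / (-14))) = 63378 / 55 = 1152.33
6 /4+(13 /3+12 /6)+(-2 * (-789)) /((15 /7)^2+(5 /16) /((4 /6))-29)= -58.08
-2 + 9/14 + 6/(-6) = -33/14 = -2.36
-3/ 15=-1/ 5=-0.20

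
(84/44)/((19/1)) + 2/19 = 43/209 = 0.21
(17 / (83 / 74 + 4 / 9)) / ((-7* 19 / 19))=-11322 / 7301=-1.55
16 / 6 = 8 / 3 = 2.67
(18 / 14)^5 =3.51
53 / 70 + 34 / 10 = 291 / 70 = 4.16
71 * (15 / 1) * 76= 80940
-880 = -880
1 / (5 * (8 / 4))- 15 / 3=-49 / 10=-4.90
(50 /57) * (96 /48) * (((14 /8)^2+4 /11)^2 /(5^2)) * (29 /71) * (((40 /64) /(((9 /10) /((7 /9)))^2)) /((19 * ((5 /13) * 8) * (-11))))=-0.00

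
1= 1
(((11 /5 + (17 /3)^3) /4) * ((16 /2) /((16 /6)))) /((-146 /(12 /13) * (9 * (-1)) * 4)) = 12431 /512460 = 0.02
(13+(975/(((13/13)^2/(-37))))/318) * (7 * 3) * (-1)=223587/106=2109.31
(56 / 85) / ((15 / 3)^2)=0.03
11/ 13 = 0.85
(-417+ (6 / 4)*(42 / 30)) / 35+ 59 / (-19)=-99481 / 6650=-14.96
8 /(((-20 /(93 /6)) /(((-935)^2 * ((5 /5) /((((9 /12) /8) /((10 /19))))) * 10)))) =-17344624000 /57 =-304291649.12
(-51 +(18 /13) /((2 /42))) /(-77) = 285 /1001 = 0.28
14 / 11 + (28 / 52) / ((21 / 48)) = 358 / 143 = 2.50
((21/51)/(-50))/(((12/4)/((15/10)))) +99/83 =167719/141100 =1.19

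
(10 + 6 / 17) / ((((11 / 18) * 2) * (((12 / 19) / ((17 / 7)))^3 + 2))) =142722072 / 33994619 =4.20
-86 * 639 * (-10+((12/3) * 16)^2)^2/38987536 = -114684848973/4873442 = -23532.62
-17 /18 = -0.94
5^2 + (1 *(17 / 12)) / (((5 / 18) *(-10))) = 2449 / 100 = 24.49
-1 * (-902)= 902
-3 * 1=-3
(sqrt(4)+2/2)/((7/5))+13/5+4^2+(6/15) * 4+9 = 1097/35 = 31.34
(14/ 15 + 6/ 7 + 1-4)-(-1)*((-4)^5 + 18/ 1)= -105757/ 105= -1007.21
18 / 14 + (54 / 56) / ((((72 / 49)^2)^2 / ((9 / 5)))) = 25671361 / 15482880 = 1.66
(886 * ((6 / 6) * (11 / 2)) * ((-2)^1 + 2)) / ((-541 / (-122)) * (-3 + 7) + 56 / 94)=0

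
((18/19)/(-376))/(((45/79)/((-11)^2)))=-9559/17860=-0.54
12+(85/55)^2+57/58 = 107875/7018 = 15.37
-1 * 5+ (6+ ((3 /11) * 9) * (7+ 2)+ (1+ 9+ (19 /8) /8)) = 23505 /704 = 33.39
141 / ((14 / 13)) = 130.93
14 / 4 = 7 / 2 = 3.50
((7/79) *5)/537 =35/42423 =0.00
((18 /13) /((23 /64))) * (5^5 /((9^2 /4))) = 1600000 /2691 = 594.57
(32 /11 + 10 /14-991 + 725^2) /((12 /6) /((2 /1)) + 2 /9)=363573873 /847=429248.96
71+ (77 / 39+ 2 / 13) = 2852 / 39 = 73.13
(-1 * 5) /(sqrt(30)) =-sqrt(30) /6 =-0.91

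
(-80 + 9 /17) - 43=-2082 /17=-122.47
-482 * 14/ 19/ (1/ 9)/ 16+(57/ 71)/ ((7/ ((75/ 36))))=-3768463/ 18886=-199.54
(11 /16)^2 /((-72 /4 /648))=-1089 /64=-17.02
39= 39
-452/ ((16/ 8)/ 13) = -2938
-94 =-94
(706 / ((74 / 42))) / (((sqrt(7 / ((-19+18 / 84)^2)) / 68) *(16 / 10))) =23673945 *sqrt(7) / 518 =120917.70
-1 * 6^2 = -36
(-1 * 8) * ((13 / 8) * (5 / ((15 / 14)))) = -182 / 3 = -60.67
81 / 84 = 27 / 28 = 0.96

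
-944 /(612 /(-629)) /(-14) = -4366 /63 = -69.30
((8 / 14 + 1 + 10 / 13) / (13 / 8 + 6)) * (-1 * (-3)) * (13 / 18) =284 / 427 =0.67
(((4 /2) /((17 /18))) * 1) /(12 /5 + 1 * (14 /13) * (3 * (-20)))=-195 /5729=-0.03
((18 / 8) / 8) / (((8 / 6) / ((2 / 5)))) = 27 / 320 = 0.08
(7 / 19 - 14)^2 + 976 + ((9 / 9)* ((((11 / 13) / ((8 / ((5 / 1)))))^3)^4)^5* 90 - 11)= 2185168564082958788140834536266474470329935800393648270480559865936554594680374533767539361464737902557141497380080010438335573 / 1898792747153536490831699954067890606193214894878333364364927056911822083035038268002989785098397707940937508211887825747968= 1150.82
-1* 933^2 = -870489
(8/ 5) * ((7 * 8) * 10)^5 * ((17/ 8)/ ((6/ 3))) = 93624401920000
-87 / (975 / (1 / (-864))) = 29 / 280800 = 0.00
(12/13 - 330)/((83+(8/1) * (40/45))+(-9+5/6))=-77004/19175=-4.02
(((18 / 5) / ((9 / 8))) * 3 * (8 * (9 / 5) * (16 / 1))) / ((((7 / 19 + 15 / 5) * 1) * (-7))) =-16416 / 175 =-93.81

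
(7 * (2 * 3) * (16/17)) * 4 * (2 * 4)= 21504/17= 1264.94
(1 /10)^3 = 1 /1000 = 0.00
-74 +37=-37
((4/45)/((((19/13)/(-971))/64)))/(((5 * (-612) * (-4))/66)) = -4443296/218025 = -20.38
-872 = -872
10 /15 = 2 /3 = 0.67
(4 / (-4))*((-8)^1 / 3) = 2.67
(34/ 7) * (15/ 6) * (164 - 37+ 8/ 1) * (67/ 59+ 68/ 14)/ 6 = 9466875/ 5782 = 1637.30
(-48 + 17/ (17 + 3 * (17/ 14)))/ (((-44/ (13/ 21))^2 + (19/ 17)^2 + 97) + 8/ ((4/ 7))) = -1152073/ 126111812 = -0.01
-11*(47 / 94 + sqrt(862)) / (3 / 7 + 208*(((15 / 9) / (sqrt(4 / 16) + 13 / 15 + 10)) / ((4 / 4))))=-26257*sqrt(862) / 73823 - 26257 / 147646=-10.62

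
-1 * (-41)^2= -1681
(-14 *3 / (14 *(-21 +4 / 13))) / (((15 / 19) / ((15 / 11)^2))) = 11115 / 32549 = 0.34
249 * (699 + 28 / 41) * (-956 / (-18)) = 1138128038 / 123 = 9253073.48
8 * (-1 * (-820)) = 6560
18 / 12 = 3 / 2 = 1.50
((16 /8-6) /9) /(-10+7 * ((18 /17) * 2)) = -34 /369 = -0.09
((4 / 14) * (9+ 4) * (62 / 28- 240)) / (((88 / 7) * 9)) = -43277 / 5544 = -7.81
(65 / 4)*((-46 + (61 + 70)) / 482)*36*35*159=574107.11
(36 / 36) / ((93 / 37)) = 37 / 93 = 0.40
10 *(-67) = -670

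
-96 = -96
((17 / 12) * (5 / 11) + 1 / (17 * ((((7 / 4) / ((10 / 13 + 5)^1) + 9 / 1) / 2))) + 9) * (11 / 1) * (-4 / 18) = -60479231 / 2562138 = -23.60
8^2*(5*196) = 62720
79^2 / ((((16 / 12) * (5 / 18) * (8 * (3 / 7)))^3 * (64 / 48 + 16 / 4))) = 4681629981 / 8192000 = 571.49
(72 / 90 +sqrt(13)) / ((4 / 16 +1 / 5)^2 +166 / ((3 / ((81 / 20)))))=320 / 89721 +400*sqrt(13) / 89721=0.02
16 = 16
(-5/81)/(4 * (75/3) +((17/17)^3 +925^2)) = -5/69313806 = -0.00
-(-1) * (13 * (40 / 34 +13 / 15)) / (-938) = -6773 / 239190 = -0.03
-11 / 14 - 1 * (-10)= 129 / 14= 9.21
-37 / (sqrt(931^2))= -37 / 931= -0.04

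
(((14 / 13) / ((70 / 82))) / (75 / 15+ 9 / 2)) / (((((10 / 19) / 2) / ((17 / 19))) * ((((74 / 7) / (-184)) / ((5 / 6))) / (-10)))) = 1795472 / 27417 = 65.49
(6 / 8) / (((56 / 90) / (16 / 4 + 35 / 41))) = 26865 / 4592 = 5.85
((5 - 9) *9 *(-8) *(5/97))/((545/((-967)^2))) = 269305632/10573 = 25471.07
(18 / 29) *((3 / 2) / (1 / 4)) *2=216 / 29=7.45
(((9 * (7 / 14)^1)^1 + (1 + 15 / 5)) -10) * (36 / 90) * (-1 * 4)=12 / 5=2.40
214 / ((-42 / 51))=-1819 / 7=-259.86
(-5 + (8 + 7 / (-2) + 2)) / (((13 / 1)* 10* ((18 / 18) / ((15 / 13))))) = 9 / 676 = 0.01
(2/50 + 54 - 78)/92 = -599/2300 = -0.26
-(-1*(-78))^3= -474552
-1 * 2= -2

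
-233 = -233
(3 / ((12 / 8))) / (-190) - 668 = -63461 / 95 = -668.01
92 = 92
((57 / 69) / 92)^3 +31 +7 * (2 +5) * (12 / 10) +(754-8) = 39593086762679 / 47371484480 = 835.80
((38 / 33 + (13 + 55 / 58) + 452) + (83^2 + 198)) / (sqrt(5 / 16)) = 28917094*sqrt(5) / 4785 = 13513.18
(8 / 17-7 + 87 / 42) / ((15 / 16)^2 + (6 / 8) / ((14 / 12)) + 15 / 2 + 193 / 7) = -135808 / 1114775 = -0.12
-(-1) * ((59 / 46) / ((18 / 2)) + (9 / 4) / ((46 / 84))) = 880 / 207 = 4.25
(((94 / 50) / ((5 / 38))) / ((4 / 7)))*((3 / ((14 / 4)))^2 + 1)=15181 / 350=43.37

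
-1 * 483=-483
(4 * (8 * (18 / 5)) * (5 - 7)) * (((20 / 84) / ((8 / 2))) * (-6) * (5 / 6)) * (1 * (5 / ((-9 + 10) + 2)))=800 / 7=114.29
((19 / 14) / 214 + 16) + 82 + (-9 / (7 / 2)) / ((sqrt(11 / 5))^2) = 96.84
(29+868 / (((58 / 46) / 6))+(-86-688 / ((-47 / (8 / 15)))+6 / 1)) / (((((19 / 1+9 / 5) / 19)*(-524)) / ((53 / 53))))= -1587728179 / 222834144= -7.13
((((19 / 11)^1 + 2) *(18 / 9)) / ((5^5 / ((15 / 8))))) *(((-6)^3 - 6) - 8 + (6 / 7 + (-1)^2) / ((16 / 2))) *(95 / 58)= -30070179 / 17864000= -1.68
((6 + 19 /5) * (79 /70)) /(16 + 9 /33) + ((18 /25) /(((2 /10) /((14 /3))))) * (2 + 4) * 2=1810403 /8950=202.28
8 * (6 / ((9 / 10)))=160 / 3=53.33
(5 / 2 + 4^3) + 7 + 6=159 / 2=79.50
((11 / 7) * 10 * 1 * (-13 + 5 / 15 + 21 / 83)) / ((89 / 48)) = -5440160 / 51709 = -105.21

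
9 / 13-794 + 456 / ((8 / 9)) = -3644 / 13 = -280.31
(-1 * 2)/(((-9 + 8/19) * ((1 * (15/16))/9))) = 1824/815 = 2.24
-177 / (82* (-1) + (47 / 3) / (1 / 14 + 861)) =6401205 / 2964872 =2.16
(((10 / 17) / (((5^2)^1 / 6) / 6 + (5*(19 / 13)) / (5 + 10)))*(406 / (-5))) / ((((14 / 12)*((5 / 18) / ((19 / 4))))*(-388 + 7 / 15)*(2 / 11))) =459520776 / 54648013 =8.41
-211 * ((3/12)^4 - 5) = 269869/256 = 1054.18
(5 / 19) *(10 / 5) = 10 / 19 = 0.53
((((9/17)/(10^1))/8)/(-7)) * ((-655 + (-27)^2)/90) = -37/47600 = -0.00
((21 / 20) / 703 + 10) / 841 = 4849 / 407740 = 0.01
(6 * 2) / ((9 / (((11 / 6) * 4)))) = 88 / 9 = 9.78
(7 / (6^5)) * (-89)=-623 / 7776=-0.08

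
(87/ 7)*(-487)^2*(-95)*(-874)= 1713216360090/ 7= 244745194298.57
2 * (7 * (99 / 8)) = 693 / 4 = 173.25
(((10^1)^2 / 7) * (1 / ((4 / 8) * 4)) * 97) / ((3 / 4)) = 19400 / 21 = 923.81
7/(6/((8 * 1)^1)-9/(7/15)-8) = -196/743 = -0.26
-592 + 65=-527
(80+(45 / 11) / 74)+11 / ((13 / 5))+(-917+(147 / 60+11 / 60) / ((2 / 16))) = -128832773 / 158730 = -811.65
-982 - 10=-992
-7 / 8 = -0.88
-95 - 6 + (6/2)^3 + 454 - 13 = 367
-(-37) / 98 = 37 / 98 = 0.38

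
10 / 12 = 0.83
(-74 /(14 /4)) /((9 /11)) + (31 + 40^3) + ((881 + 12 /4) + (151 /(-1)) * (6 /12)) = 64813.66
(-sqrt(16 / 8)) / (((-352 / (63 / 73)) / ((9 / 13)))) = 567 * sqrt(2) / 334048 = 0.00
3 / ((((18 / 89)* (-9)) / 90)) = -445 / 3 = -148.33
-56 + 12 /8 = -109 /2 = -54.50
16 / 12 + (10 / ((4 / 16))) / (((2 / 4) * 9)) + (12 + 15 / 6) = 445 / 18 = 24.72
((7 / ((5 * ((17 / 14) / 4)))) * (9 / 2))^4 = 9682651996416 / 52200625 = 185489.20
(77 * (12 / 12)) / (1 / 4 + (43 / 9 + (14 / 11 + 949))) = 30492 / 378299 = 0.08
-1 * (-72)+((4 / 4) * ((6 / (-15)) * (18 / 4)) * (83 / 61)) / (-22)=483867 / 6710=72.11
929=929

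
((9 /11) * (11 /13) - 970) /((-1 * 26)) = 12601 /338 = 37.28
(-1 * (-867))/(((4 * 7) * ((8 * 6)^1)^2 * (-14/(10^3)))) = -36125/37632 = -0.96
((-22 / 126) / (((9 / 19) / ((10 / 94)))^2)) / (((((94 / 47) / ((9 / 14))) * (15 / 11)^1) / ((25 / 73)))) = -5460125 / 7680348396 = -0.00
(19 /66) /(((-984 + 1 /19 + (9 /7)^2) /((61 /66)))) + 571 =2274652619387 /3983631696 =571.00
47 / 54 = 0.87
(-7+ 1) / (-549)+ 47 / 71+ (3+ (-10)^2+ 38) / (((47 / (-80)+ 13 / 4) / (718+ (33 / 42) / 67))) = 231713320267 / 6093717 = 38024.96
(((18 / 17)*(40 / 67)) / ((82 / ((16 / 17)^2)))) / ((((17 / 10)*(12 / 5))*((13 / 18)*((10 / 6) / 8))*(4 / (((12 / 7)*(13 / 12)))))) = 0.01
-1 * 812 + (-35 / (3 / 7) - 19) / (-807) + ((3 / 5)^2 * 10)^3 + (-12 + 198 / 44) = -467688331 / 605250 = -772.72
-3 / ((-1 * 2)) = 1.50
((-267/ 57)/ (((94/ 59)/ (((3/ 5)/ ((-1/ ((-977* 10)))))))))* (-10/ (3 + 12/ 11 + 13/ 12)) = 20315698920/ 609919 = 33308.85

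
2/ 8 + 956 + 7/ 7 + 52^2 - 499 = 12649/ 4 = 3162.25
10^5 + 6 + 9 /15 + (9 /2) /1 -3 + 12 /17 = 17001497 /170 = 100008.81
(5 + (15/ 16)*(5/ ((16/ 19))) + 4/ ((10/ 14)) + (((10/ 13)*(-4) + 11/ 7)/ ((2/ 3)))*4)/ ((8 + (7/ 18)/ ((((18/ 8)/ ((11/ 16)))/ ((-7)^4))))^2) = 5451554583/ 65744194372220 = 0.00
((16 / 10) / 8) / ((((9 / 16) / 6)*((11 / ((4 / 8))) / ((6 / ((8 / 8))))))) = 32 / 55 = 0.58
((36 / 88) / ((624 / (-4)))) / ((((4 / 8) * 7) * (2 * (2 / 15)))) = -45 / 16016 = -0.00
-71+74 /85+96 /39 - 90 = -174223 /1105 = -157.67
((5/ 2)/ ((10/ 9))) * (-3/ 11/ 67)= -27/ 2948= -0.01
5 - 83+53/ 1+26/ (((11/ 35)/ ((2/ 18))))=-1565/ 99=-15.81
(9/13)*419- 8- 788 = -6577/13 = -505.92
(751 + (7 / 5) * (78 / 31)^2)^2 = 13330845206449 / 23088025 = 577392.19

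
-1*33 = -33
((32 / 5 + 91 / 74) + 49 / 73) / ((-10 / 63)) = -14125167 / 270100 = -52.30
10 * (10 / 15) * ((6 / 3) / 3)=40 / 9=4.44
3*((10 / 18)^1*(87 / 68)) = 145 / 68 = 2.13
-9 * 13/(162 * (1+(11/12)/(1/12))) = -13/216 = -0.06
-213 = -213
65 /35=13 /7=1.86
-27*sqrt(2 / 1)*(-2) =54*sqrt(2) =76.37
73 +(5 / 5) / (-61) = 4452 / 61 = 72.98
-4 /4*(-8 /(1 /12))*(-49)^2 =230496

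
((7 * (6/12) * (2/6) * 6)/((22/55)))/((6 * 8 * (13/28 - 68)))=-245/45384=-0.01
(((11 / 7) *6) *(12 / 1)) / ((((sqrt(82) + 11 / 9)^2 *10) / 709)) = 153803361492 / 1488320435 -4502893032 *sqrt(82) / 1488320435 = 75.94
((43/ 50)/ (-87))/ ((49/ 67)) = -2881/ 213150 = -0.01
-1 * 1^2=-1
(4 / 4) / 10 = 1 / 10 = 0.10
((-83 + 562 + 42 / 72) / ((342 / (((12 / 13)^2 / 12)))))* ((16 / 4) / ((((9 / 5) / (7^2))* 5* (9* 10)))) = 56399 / 2340819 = 0.02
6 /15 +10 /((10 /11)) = 57 /5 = 11.40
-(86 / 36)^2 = -1849 / 324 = -5.71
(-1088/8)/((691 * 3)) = -136/2073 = -0.07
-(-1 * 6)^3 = 216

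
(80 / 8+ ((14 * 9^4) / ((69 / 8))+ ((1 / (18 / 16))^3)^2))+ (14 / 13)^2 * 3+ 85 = 22203733770053 / 2065711167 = 10748.71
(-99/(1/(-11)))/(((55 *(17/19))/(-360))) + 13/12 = -1624963/204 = -7965.50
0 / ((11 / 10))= 0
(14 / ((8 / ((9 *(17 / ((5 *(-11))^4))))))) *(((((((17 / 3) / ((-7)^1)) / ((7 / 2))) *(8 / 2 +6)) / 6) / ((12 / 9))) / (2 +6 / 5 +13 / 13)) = -289 / 143481800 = -0.00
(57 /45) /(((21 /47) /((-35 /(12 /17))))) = -15181 /108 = -140.56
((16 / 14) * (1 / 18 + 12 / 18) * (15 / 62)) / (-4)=-65 / 1302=-0.05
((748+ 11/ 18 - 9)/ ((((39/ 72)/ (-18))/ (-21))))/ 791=958536/ 1469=652.51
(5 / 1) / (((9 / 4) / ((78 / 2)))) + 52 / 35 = 9256 / 105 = 88.15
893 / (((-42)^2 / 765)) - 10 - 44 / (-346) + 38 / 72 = 28833059 / 76293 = 377.93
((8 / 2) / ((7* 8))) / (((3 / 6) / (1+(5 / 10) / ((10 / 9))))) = 29 / 140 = 0.21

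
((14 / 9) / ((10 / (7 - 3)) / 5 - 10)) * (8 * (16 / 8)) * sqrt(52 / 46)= -448 * sqrt(598) / 3933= -2.79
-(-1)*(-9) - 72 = -81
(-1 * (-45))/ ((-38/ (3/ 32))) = -135/ 1216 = -0.11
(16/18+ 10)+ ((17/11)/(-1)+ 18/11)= 1087/99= 10.98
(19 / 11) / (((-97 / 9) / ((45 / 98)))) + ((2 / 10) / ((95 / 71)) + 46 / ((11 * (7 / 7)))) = 211475161 / 49668850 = 4.26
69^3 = 328509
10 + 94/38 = 237/19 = 12.47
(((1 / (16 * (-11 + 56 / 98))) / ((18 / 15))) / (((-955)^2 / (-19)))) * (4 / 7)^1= 0.00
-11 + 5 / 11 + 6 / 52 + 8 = -695 / 286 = -2.43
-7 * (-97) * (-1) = -679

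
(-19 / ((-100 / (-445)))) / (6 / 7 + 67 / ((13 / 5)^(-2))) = -59185 / 317644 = -0.19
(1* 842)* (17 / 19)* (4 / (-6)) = -28628 / 57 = -502.25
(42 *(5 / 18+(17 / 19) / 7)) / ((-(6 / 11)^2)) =-117491 / 2052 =-57.26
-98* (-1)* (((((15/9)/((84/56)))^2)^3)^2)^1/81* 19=1862000000000000/22876792454961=81.39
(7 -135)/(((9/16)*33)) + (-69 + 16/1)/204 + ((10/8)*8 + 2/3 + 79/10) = 1152307/100980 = 11.41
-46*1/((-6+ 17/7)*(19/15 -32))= -966/2305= -0.42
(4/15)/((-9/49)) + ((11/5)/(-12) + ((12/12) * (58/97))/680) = -363821/222615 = -1.63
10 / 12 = 5 / 6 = 0.83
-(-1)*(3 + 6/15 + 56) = 297/5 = 59.40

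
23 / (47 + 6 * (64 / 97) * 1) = 2231 / 4943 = 0.45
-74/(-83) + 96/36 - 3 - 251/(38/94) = -2934812/4731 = -620.34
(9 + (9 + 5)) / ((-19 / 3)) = -69 / 19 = -3.63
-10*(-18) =180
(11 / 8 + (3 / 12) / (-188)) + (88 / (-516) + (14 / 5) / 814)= 238190011 / 197411280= 1.21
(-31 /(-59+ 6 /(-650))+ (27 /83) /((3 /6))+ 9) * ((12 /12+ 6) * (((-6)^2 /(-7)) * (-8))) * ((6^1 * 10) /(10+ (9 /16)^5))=146747181414481920 /8392476400583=17485.56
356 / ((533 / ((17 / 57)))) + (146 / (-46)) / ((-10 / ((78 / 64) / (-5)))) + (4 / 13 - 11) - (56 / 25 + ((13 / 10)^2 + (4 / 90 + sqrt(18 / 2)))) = -58846732393 / 3354062400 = -17.54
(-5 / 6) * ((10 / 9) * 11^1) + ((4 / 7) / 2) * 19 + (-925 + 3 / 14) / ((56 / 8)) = -362155 / 2646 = -136.87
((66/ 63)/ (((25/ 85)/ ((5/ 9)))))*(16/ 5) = 5984/ 945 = 6.33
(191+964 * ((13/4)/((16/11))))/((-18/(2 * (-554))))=10392763/72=144343.93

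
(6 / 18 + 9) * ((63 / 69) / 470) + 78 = 421688 / 5405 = 78.02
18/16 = 9/8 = 1.12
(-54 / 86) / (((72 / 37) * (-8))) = 111 / 2752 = 0.04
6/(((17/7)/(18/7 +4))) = 276/17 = 16.24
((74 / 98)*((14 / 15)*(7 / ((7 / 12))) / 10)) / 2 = 0.42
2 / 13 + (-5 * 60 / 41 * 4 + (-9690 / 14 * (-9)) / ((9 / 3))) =7638529 / 3731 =2047.31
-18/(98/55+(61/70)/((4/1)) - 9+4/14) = 55440/20681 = 2.68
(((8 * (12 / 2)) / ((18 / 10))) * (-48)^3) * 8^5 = -96636764160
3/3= 1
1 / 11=0.09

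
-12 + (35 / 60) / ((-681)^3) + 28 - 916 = -3410869402807 / 3789854892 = -900.00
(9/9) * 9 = 9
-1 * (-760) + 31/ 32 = 24351/ 32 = 760.97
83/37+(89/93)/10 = 2.34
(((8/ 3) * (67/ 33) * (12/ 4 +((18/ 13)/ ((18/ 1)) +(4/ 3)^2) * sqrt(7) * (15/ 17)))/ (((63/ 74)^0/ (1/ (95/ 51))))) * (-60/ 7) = -332320 * sqrt(7)/ 8151 - 109344/ 1463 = -182.61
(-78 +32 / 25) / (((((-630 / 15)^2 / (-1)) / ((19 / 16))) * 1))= 2603 / 50400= 0.05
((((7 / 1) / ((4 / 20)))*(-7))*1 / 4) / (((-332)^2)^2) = -245 / 48597320704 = -0.00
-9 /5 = -1.80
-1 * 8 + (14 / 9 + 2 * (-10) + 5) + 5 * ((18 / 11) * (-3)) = -4553 / 99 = -45.99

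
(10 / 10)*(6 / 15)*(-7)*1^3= -14 / 5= -2.80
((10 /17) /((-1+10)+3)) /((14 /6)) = 5 /238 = 0.02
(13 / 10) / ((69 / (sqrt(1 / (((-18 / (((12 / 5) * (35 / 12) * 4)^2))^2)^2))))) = 998816 / 27945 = 35.74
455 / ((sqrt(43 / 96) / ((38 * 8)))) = 553280 * sqrt(258) / 43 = 206674.25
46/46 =1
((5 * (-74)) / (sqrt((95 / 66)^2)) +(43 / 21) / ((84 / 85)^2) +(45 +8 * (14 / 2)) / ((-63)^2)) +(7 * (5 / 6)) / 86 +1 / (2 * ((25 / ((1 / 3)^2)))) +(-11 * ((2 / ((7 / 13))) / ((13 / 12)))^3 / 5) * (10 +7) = -15999871153123 / 9079484400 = -1762.20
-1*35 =-35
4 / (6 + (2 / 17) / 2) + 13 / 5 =1679 / 515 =3.26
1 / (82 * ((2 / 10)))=5 / 82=0.06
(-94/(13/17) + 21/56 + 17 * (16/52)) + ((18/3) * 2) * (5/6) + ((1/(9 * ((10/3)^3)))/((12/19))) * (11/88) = -44643753/416000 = -107.32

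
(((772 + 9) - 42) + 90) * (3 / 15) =165.80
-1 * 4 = -4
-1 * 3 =-3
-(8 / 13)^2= -64 / 169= -0.38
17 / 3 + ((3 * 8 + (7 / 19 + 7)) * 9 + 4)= 16643 / 57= 291.98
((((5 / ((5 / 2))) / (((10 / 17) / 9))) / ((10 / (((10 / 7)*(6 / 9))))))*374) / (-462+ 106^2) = 19074 / 188545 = 0.10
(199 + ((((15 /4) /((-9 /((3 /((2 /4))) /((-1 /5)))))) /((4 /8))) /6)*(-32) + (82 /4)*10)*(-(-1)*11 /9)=8932 /27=330.81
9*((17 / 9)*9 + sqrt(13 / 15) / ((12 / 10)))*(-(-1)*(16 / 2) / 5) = 4*sqrt(195) / 5 + 1224 / 5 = 255.97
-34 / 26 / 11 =-17 / 143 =-0.12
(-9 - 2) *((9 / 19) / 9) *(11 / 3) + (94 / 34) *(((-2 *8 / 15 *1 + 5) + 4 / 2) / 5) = 28052 / 24225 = 1.16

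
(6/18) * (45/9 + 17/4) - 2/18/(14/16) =745/252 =2.96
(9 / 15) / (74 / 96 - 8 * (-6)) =144 / 11705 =0.01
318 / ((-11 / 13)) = -375.82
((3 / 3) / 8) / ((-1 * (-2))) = 1 / 16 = 0.06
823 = 823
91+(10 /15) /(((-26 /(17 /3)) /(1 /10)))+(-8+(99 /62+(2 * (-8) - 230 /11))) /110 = 795154343 /8777340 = 90.59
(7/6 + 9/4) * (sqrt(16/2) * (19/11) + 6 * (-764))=-15662 + 779 * sqrt(2)/66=-15645.31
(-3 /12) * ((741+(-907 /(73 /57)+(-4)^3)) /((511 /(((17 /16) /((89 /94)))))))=910061 /53119472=0.02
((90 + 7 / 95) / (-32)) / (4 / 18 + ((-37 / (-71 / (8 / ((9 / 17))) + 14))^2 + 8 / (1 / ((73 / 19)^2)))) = -468304886115 / 22317135975232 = -0.02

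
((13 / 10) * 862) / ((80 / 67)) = 375401 / 400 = 938.50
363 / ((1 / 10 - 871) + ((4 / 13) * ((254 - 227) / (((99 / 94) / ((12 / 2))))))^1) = -173030 / 392569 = -0.44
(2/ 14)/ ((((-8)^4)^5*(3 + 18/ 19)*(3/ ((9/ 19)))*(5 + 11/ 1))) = 1/ 3228180212899171532800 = 0.00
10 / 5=2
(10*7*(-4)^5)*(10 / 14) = -51200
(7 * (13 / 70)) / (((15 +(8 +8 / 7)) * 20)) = 7 / 2600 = 0.00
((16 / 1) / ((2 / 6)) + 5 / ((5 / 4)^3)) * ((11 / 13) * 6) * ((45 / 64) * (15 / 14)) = 193.38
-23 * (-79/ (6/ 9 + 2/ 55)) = 299805/ 116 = 2584.53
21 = 21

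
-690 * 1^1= -690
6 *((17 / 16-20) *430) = -195435 / 4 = -48858.75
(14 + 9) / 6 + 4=7.83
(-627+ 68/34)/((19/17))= -559.21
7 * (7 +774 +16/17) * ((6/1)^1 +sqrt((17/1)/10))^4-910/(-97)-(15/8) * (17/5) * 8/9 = 210481362 * sqrt(170)/425 +4511413848869/494700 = 15576767.76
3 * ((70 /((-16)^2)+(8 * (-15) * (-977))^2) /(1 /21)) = 110841434728605 /128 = 865948708817.23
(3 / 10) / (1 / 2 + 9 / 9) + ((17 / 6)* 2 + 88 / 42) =836 / 105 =7.96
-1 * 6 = -6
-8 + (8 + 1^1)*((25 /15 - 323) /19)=-3044 /19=-160.21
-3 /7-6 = -45 /7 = -6.43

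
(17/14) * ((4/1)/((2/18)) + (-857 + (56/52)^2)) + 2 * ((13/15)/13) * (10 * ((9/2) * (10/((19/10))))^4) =129054091786279/308339486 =418545.46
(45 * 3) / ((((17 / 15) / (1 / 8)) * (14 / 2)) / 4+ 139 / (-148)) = 299700 / 33139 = 9.04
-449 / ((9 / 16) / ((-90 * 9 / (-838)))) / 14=-161640 / 2933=-55.11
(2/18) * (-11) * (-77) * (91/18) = 77077/162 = 475.78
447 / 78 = 149 / 26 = 5.73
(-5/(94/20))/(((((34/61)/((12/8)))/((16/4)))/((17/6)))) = -1525/47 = -32.45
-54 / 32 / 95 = -27 / 1520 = -0.02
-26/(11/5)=-11.82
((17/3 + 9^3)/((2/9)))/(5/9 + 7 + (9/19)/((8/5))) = 4522608/10741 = 421.06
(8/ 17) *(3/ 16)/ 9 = 1/ 102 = 0.01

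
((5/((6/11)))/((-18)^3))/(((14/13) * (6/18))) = -715/163296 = -0.00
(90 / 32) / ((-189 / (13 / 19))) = -65 / 6384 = -0.01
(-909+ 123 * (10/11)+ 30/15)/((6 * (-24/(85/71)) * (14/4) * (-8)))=-743495/3148992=-0.24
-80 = -80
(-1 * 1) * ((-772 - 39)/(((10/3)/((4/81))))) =1622/135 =12.01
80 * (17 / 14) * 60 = 40800 / 7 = 5828.57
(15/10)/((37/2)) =3/37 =0.08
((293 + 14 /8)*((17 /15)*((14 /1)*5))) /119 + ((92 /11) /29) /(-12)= 376055 /1914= 196.48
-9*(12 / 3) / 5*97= -3492 / 5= -698.40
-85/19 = -4.47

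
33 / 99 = 1 / 3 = 0.33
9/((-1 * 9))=-1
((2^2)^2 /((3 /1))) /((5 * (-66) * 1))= -8 /495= -0.02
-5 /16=-0.31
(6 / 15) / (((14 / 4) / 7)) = 4 / 5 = 0.80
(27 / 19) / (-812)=-27 / 15428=-0.00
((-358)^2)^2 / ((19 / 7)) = 114982076272 / 19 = 6051688224.84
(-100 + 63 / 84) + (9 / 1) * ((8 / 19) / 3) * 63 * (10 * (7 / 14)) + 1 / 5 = 113561 / 380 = 298.84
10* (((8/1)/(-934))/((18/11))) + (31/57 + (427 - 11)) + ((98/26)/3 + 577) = 1032688607/1038141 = 994.75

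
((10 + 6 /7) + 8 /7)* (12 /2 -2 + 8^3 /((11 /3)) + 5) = 19620 /11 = 1783.64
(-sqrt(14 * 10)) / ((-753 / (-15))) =-10 * sqrt(35) / 251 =-0.24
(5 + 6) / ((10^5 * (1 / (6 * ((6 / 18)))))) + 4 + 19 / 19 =250011 / 50000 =5.00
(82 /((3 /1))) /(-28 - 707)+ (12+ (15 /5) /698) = 11.97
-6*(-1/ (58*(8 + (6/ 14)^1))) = 0.01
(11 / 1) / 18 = 0.61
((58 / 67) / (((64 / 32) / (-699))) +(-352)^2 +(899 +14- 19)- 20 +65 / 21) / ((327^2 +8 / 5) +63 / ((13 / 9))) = 5692092575 / 4891663434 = 1.16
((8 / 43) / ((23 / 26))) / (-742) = -104 / 366919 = -0.00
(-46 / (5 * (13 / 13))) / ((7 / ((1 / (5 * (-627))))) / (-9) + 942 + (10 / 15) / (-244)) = -16836 / 6186005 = -0.00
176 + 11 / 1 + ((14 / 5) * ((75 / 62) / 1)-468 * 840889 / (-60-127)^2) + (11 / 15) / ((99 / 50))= -323806385108 / 29269053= -11063.10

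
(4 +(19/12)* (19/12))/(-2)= -937/288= -3.25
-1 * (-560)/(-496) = -35/31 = -1.13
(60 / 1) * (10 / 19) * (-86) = -51600 / 19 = -2715.79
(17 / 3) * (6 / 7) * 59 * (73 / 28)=73219 / 98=747.13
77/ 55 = 1.40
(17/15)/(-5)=-17/75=-0.23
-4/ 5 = -0.80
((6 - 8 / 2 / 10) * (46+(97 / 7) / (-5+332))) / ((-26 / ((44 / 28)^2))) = -1961894 / 80115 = -24.49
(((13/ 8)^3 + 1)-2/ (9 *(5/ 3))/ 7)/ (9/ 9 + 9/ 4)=283421/ 174720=1.62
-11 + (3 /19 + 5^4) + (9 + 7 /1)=11973 /19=630.16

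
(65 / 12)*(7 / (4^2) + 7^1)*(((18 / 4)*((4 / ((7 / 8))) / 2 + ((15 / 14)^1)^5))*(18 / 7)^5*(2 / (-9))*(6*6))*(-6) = 3617524.01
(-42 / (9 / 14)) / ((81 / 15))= -980 / 81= -12.10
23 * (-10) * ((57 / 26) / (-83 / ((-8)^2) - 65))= 419520 / 55159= 7.61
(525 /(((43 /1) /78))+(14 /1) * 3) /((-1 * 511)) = -1.95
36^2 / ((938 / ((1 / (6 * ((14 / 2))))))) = 108 / 3283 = 0.03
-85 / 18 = -4.72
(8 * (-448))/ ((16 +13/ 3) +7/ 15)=-2240/ 13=-172.31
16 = 16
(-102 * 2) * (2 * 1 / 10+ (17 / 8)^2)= -76959 / 80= -961.99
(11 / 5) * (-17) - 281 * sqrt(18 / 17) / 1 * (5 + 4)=-7587 * sqrt(34) / 17 - 187 / 5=-2639.72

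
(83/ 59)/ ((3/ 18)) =498/ 59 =8.44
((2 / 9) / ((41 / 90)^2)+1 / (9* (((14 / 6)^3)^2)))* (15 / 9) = 353173935 / 197767969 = 1.79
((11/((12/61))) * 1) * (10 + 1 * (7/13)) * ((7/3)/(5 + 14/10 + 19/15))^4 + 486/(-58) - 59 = -78901467901/1266000684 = -62.32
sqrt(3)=1.73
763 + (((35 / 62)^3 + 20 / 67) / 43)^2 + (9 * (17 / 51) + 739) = 709533964135766645345 / 471451100185129024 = 1505.00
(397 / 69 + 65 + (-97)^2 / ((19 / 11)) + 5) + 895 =8414089 / 1311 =6418.07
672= 672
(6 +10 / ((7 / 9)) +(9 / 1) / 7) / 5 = 141 / 35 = 4.03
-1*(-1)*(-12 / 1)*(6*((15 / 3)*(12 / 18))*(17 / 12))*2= -680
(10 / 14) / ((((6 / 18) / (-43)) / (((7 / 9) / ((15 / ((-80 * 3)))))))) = 3440 / 3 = 1146.67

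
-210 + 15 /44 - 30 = -239.66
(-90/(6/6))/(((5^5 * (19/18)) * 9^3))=-4/106875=-0.00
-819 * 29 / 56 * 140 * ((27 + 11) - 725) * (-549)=-22394996032.50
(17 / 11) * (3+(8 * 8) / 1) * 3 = 3417 / 11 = 310.64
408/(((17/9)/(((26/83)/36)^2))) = 338/20667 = 0.02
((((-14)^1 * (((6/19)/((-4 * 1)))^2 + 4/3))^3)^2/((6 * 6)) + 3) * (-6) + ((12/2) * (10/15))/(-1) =-7251085.35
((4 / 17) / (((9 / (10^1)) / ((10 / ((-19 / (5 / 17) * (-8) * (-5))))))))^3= -125000 / 120692938027059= -0.00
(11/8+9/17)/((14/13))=481/272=1.77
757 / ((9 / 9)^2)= 757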